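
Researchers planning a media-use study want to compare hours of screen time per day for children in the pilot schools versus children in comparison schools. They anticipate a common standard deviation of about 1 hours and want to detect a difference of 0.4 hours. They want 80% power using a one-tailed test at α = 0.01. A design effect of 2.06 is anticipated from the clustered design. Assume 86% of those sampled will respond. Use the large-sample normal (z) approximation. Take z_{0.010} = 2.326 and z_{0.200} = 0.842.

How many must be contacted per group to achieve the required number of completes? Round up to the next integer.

n = 301 per group

n = (z_α + z_β)² · (σ₁² + σ₂²) / δ²
  = (2.326 + 0.842)² · (2·1² = 2) / 0.4²
  = 10.0362 · 2 / 0.16
  = 125.45
Design effect: 2.06 × 125.45 = 258.43.
Adjust for 86% response: 258.43 / 0.86 = 300.50.
Round up → n = 301 per group.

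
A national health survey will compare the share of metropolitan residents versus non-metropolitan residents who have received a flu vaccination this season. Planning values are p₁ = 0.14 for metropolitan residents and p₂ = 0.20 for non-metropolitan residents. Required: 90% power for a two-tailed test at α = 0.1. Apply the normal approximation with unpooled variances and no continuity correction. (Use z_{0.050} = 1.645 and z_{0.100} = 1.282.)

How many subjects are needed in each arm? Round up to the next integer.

n = 668 per group

n = (z_{α/2} + z_β)² · [p₁(1−p₁) + p₂(1−p₂)] / (p₁ − p₂)²
  = (1.645 + 1.282)² · (0.14·0.86 + 0.20·0.80) / (-0.06)²
  = (2.927)² · (0.1204 + 0.1600) / 0.0036
  = 8.5673 · 0.2804 / 0.0036
  = 667.30
Round up → n = 668 per group.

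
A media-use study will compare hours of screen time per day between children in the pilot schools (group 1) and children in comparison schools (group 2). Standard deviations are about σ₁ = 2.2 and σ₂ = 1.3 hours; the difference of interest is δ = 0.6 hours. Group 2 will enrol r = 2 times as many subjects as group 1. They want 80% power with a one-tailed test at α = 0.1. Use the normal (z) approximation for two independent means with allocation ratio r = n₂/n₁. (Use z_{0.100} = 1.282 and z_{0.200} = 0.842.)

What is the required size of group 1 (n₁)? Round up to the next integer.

n₁ = 72

n₁ = (z_α + z_β)² · (σ₁² + σ₂²/r) / δ²
   = (1.282 + 0.842)² · (2.2² + 1.3²/2) / 0.6²
   = 4.5114 · (4.84 + 0.845) / 0.36
   = 4.5114 · 5.685 / 0.36
   = 71.24
Round up → n₁ = 72; n₂ = r·n₁ = 2 × 72 = 144.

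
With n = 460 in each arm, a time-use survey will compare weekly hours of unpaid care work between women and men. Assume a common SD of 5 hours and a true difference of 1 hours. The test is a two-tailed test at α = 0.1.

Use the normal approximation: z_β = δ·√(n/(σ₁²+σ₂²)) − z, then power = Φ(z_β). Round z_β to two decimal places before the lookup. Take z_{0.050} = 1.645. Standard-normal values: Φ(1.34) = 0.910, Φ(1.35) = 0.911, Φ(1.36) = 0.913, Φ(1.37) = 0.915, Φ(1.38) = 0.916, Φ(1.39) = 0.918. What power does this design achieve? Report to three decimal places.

Power ≈ 0.918

z_β = δ·√(n/(σ₁²+σ₂²)) − z_{α/2}
    = 1 · √(460/50) − 1.645
    = 1 · 3.03315 − 1.645
    = 3.0332 − 1.645 = 1.3882 → 1.39
Power = Φ(1.39) = 0.918.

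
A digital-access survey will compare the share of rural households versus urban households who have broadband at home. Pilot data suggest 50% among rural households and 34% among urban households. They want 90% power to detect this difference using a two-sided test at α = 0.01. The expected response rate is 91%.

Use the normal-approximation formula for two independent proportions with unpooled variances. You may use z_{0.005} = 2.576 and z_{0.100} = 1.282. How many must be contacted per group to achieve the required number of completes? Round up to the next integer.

n = 304 per group

n = (z_{α/2} + z_β)² · [p₁(1−p₁) + p₂(1−p₂)] / (p₁ − p₂)²
  = (2.576 + 1.282)² · (0.50·0.50 + 0.34·0.66) / (0.16)²
  = (3.858)² · (0.2500 + 0.2244) / 0.0256
  = 14.8842 · 0.4744 / 0.0256
  = 275.82
Adjust for 91% response: 275.82 / 0.91 = 303.10.
Round up → n = 304 per group.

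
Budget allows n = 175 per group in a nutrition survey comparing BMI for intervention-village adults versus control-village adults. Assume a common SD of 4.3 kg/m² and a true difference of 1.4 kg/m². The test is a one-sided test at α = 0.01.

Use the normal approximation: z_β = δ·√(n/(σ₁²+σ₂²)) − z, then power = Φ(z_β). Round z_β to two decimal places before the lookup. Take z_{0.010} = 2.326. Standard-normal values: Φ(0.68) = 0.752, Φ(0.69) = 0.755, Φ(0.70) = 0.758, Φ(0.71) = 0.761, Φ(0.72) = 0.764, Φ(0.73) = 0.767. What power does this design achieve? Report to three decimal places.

Power ≈ 0.764

z_β = δ·√(n/(σ₁²+σ₂²)) − z_α
    = 1.4 · √(175/36.98) − 2.326
    = 1.4 · 2.17538 − 2.326
    = 3.0455 − 2.326 = 0.7195 → 0.72
Power = Φ(0.72) = 0.764.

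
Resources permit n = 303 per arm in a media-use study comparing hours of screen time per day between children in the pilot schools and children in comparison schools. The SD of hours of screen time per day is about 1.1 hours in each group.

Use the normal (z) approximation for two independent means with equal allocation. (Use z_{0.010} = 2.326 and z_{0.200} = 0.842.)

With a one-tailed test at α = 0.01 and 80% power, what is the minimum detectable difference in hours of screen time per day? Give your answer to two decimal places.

Minimum detectable difference ≈ 0.28 hours

δ = (z_α + z_β) · √((σ₁²+σ₂²)/n)
  = (2.326 + 0.842) · √(2.42/303)
  = 3.168 · √0.00799
  = 3.168 · 0.0894
  = 0.2831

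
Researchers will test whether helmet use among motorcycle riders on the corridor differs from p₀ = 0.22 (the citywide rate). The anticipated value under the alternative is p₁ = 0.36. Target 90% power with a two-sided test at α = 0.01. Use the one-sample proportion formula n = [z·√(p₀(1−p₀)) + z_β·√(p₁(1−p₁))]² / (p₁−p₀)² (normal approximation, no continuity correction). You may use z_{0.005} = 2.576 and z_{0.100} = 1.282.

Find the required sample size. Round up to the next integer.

n = [z_{α/2}·√(p₀q₀) + z_β·√(p₁q₁)]² / (p₁ − p₀)²
  = [2.576·√(0.22·0.78) + 1.282·√(0.36·0.64)]² / (0.14)²
  = [2.576·0.4142 + 1.282·0.4800]² / 0.0196
  = [1.6825]² / 0.0196
  = 144.42
Round up → n = 145.

n = 145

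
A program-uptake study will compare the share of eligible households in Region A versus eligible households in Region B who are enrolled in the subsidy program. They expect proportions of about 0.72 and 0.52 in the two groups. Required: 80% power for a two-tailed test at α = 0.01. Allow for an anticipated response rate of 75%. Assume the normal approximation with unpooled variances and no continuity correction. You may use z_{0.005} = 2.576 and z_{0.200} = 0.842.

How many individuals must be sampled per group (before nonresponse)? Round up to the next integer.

n = (z_{α/2} + z_β)² · [p₁(1−p₁) + p₂(1−p₂)] / (p₁ − p₂)²
  = (2.576 + 0.842)² · (0.72·0.28 + 0.52·0.48) / (0.20)²
  = (3.418)² · (0.2016 + 0.2496) / 0.0400
  = 11.6827 · 0.4512 / 0.0400
  = 131.78
Adjust for 75% response: 131.78 / 0.75 = 175.71.
Round up → n = 176 per group.

n = 176 per group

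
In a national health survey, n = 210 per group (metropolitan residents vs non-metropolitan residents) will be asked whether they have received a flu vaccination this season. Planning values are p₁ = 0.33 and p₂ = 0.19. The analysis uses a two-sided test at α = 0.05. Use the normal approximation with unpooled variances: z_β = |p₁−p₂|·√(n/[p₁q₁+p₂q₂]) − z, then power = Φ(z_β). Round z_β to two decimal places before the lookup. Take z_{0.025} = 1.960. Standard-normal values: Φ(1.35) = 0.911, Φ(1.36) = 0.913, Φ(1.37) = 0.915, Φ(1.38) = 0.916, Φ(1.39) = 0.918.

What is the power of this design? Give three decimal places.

Power ≈ 0.911

z_β = |p₁−p₂|·√(n/[p₁q₁+p₂q₂]) − z_{α/2}
    = 0.14 · √(210/0.3750) − 1.960
    = 0.14 · 23.6643 − 1.960
    = 3.3130 − 1.960 = 1.3530 → 1.35
Power = Φ(1.35) = 0.911.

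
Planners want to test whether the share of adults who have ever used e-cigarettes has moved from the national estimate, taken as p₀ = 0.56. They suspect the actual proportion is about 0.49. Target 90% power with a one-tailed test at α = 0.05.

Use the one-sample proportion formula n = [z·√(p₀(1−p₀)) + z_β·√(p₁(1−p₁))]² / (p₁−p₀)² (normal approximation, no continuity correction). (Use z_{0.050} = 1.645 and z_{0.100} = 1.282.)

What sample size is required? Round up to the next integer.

n = 434

n = [z_α·√(p₀q₀) + z_β·√(p₁q₁)]² / (p₁ − p₀)²
  = [1.645·√(0.56·0.44) + 1.282·√(0.49·0.51)]² / (-0.07)²
  = [1.645·0.4964 + 1.282·0.4999]² / 0.0049
  = [1.4574]² / 0.0049
  = 433.49
Round up → n = 434.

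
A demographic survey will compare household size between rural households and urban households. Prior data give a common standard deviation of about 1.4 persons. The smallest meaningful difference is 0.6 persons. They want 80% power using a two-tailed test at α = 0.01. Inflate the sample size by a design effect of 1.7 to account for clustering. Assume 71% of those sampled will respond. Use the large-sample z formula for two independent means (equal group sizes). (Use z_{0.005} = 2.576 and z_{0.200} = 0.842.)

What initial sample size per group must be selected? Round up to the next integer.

n = (z_{α/2} + z_β)² · (σ₁² + σ₂²) / δ²
  = (2.576 + 0.842)² · (2·1.4² = 3.92) / 0.6²
  = 11.6827 · 3.92 / 0.36
  = 127.21
Design effect: 1.7 × 127.21 = 216.26.
Adjust for 71% response: 216.26 / 0.71 = 304.59.
Round up → n = 305 per group.

n = 305 per group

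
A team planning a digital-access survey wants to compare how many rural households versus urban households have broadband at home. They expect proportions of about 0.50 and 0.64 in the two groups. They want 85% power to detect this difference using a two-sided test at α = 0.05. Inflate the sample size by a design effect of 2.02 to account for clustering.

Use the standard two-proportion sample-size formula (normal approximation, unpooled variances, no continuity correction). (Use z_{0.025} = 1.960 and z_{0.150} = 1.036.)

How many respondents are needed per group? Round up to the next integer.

n = 445 per group

n = (z_{α/2} + z_β)² · [p₁(1−p₁) + p₂(1−p₂)] / (p₁ − p₂)²
  = (1.960 + 1.036)² · (0.50·0.50 + 0.64·0.36) / (-0.14)²
  = (2.996)² · (0.2500 + 0.2304) / 0.0196
  = 8.9760 · 0.4804 / 0.0196
  = 220.00
Design effect: 2.02 × 220.00 = 444.41.
Round up → n = 445 per group.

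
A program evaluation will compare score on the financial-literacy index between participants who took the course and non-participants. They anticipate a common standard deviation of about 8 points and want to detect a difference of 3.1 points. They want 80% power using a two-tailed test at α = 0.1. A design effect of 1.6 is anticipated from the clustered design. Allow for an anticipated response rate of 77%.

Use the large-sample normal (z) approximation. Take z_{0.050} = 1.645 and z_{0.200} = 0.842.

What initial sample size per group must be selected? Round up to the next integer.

n = (z_{α/2} + z_β)² · (σ₁² + σ₂²) / δ²
  = (1.645 + 0.842)² · (2·8² = 128) / 3.1²
  = 6.1852 · 128 / 9.61
  = 82.38
Design effect: 1.6 × 82.38 = 131.81.
Adjust for 77% response: 131.81 / 0.77 = 171.19.
Round up → n = 172 per group.

n = 172 per group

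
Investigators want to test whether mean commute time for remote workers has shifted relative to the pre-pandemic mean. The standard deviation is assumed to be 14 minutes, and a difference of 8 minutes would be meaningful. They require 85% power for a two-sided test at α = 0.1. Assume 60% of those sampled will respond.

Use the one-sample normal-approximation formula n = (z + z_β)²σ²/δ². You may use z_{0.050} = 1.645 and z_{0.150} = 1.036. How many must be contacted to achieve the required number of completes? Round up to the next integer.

n = 37

n = (z_{α/2} + z_β)² · σ² / δ²
  = (1.645 + 1.036)² · 14² / 8²
  = 7.1878 · 196 / 64
  = 22.01
Adjust for 60% response: 22.01 / 0.60 = 36.69.
Round up → n = 37.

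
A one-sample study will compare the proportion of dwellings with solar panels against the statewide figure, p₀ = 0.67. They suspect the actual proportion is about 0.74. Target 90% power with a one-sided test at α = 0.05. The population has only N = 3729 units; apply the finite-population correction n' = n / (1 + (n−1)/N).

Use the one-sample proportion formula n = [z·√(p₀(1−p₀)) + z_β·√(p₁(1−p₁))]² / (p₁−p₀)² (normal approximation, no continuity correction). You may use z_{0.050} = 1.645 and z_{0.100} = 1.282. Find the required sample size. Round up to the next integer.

n = [z_α·√(p₀q₀) + z_β·√(p₁q₁)]² / (p₁ − p₀)²
  = [1.645·√(0.67·0.33) + 1.282·√(0.74·0.26)]² / (0.07)²
  = [1.645·0.4702 + 1.282·0.4386]² / 0.0049
  = [1.3358]² / 0.0049
  = 364.17
Finite-population correction (N = 3729): 364.17 / (1 + (364.17 − 1)/3729) = 331.85.
Round up → n = 332.

n = 332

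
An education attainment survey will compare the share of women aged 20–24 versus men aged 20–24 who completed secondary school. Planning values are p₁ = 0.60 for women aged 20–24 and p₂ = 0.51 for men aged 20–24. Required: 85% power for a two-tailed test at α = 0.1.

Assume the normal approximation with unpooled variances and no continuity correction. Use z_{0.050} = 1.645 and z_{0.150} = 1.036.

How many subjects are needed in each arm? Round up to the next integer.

n = 435 per group

n = (z_{α/2} + z_β)² · [p₁(1−p₁) + p₂(1−p₂)] / (p₁ − p₂)²
  = (1.645 + 1.036)² · (0.60·0.40 + 0.51·0.49) / (0.09)²
  = (2.681)² · (0.2400 + 0.2499) / 0.0081
  = 7.1878 · 0.4899 / 0.0081
  = 434.73
Round up → n = 435 per group.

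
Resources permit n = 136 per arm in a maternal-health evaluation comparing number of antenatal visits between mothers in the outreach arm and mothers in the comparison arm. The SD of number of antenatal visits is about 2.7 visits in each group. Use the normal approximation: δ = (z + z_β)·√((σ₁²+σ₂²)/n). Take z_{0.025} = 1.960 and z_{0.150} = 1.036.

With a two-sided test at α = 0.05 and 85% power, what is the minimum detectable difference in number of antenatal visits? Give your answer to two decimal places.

δ = (z_{α/2} + z_β) · √((σ₁²+σ₂²)/n)
  = (1.960 + 1.036) · √(14.58/136)
  = 2.996 · √0.10721
  = 2.996 · 0.3274
  = 0.9810

Minimum detectable difference ≈ 0.98 visits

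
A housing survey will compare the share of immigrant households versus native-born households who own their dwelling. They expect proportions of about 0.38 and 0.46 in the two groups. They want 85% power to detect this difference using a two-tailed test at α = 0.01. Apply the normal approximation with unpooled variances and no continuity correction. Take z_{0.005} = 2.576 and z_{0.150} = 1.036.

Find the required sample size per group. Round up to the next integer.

n = (z_{α/2} + z_β)² · [p₁(1−p₁) + p₂(1−p₂)] / (p₁ − p₂)²
  = (2.576 + 1.036)² · (0.38·0.62 + 0.46·0.54) / (-0.08)²
  = (3.612)² · (0.2356 + 0.2484) / 0.0064
  = 13.0465 · 0.4840 / 0.0064
  = 986.64
Round up → n = 987 per group.

n = 987 per group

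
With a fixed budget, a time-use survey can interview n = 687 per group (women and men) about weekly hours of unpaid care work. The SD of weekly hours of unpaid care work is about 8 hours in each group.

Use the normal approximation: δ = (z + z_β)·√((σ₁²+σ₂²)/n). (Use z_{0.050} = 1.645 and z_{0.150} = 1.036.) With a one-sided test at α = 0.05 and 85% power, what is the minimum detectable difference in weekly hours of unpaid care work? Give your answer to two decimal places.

δ = (z_α + z_β) · √((σ₁²+σ₂²)/n)
  = (1.645 + 1.036) · √(128/687)
  = 2.681 · √0.18632
  = 2.681 · 0.4316
  = 1.1572

Minimum detectable difference ≈ 1.16 hours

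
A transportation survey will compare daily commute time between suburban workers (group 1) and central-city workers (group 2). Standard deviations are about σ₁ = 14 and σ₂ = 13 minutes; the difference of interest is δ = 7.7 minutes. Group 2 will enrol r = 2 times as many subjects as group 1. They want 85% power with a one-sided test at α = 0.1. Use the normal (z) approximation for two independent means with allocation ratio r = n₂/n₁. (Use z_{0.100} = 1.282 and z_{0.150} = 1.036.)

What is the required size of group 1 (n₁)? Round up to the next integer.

n₁ = (z_α + z_β)² · (σ₁² + σ₂²/r) / δ²
   = (1.282 + 1.036)² · (14² + 13²/2) / 7.7²
   = 5.3731 · (196 + 84.5) / 59.29
   = 5.3731 · 280.5 / 59.29
   = 25.42
Round up → n₁ = 26; n₂ = r·n₁ = 2 × 26 = 52.

n₁ = 26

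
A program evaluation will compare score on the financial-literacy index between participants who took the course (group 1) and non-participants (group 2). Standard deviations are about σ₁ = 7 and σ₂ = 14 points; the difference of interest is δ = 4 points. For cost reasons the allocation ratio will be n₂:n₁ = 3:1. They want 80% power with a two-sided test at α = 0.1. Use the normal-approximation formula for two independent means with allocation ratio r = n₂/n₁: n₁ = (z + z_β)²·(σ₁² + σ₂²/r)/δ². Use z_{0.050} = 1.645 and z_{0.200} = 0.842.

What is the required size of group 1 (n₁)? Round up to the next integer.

n₁ = 45

n₁ = (z_{α/2} + z_β)² · (σ₁² + σ₂²/r) / δ²
   = (1.645 + 0.842)² · (7² + 14²/3) / 4²
   = 6.1852 · (49 + 65.3333) / 16
   = 6.1852 · 114.3333 / 16
   = 44.20
Round up → n₁ = 45; n₂ = r·n₁ = 3 × 45 = 135.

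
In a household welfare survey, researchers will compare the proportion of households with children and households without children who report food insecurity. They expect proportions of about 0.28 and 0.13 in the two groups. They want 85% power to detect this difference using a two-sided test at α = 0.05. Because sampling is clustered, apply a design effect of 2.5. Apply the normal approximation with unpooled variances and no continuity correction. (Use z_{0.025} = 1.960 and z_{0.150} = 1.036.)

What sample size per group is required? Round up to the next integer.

n = 314 per group

n = (z_{α/2} + z_β)² · [p₁(1−p₁) + p₂(1−p₂)] / (p₁ − p₂)²
  = (1.960 + 1.036)² · (0.28·0.72 + 0.13·0.87) / (0.15)²
  = (2.996)² · (0.2016 + 0.1131) / 0.0225
  = 8.9760 · 0.3147 / 0.0225
  = 125.54
Design effect: 2.5 × 125.54 = 313.86.
Round up → n = 314 per group.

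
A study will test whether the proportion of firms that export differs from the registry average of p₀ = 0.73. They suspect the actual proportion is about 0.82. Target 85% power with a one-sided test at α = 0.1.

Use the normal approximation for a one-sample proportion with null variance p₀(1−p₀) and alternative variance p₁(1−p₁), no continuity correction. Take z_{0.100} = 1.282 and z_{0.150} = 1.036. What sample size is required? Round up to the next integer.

n = 116

n = [z_α·√(p₀q₀) + z_β·√(p₁q₁)]² / (p₁ − p₀)²
  = [1.282·√(0.73·0.27) + 1.036·√(0.82·0.18)]² / (0.09)²
  = [1.282·0.4440 + 1.036·0.3842]² / 0.0081
  = [0.9672]² / 0.0081
  = 115.48
Round up → n = 116.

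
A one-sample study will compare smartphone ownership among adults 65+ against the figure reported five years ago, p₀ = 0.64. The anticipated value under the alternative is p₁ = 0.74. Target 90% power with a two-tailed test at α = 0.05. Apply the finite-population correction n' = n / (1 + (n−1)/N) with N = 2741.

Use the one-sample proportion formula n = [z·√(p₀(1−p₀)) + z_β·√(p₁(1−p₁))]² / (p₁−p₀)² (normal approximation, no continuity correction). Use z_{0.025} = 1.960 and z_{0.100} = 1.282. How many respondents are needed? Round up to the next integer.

n = 209

n = [z_{α/2}·√(p₀q₀) + z_β·√(p₁q₁)]² / (p₁ − p₀)²
  = [1.960·√(0.64·0.36) + 1.282·√(0.74·0.26)]² / (0.10)²
  = [1.960·0.4800 + 1.282·0.4386]² / 0.0100
  = [1.5031]² / 0.0100
  = 225.94
Finite-population correction (N = 2741): 225.94 / (1 + (225.94 − 1)/2741) = 208.80.
Round up → n = 209.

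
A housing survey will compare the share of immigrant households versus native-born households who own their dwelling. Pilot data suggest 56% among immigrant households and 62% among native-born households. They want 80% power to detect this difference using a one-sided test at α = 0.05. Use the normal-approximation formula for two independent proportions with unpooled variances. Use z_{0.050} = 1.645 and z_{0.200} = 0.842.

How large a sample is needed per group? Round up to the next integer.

n = (z_α + z_β)² · [p₁(1−p₁) + p₂(1−p₂)] / (p₁ − p₂)²
  = (1.645 + 0.842)² · (0.56·0.44 + 0.62·0.38) / (-0.06)²
  = (2.487)² · (0.2464 + 0.2356) / 0.0036
  = 6.1852 · 0.4820 / 0.0036
  = 828.13
Round up → n = 829 per group.

n = 829 per group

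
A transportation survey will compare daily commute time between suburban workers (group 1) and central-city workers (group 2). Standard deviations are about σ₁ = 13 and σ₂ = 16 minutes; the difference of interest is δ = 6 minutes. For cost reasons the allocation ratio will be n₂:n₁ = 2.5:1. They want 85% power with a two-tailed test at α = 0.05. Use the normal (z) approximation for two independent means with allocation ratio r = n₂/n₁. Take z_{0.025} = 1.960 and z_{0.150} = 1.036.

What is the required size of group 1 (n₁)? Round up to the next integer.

n₁ = (z_{α/2} + z_β)² · (σ₁² + σ₂²/r) / δ²
   = (1.960 + 1.036)² · (13² + 16²/2.5) / 6²
   = 8.9760 · (169 + 102.4) / 36
   = 8.9760 · 271.4 / 36
   = 67.67
Round up → n₁ = 68; n₂ = r·n₁ = 2.5 × 68 = 170.

n₁ = 68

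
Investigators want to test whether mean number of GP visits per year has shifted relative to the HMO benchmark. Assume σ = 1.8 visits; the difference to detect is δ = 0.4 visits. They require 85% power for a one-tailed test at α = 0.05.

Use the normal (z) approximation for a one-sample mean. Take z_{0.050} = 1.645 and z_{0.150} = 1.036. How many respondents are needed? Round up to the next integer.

n = 146

n = (z_α + z_β)² · σ² / δ²
  = (1.645 + 1.036)² · 1.8² / 0.4²
  = 7.1878 · 3.24 / 0.16
  = 145.55
Round up → n = 146.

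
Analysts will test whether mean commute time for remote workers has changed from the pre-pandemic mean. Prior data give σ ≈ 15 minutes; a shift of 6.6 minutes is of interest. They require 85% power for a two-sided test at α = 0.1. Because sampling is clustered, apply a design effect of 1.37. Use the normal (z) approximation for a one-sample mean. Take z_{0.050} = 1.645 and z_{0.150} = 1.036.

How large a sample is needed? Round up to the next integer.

n = (z_{α/2} + z_β)² · σ² / δ²
  = (1.645 + 1.036)² · 15² / 6.6²
  = 7.1878 · 225 / 43.56
  = 37.13
Design effect: 1.37 × 37.13 = 50.86.
Round up → n = 51.

n = 51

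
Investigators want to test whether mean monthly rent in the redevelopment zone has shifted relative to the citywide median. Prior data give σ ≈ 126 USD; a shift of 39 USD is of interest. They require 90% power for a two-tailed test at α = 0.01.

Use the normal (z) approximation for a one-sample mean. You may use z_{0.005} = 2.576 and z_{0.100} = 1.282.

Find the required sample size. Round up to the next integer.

n = 156

n = (z_{α/2} + z_β)² · σ² / δ²
  = (2.576 + 1.282)² · 126² / 39²
  = 14.8842 · 15876 / 1521
  = 155.36
Round up → n = 156.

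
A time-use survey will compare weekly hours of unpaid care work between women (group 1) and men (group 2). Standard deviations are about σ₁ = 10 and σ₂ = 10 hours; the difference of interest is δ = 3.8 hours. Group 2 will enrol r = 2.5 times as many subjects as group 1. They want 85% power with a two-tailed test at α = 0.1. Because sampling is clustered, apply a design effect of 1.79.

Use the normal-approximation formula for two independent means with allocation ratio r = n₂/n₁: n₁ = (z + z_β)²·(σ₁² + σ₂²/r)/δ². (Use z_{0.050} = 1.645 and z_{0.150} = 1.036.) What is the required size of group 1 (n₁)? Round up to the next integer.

n₁ = (z_{α/2} + z_β)² · (σ₁² + σ₂²/r) / δ²
   = (1.645 + 1.036)² · (10² + 10²/2.5) / 3.8²
   = 7.1878 · (100 + 40) / 14.44
   = 7.1878 · 140 / 14.44
   = 69.69
Design effect: 1.79 × 69.69 = 124.74.
Round up → n₁ = 125; n₂ = r·n₁ = 2.5 × 125 = 313.

n₁ = 125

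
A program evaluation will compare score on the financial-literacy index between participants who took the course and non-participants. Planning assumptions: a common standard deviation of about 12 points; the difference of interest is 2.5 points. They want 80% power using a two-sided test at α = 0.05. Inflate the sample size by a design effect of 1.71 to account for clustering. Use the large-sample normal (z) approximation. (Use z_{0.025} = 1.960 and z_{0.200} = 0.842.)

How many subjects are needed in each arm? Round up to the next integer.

n = (z_{α/2} + z_β)² · (σ₁² + σ₂²) / δ²
  = (1.960 + 0.842)² · (2·12² = 288) / 2.5²
  = 7.8512 · 288 / 6.25
  = 361.78
Design effect: 1.71 × 361.78 = 618.65.
Round up → n = 619 per group.

n = 619 per group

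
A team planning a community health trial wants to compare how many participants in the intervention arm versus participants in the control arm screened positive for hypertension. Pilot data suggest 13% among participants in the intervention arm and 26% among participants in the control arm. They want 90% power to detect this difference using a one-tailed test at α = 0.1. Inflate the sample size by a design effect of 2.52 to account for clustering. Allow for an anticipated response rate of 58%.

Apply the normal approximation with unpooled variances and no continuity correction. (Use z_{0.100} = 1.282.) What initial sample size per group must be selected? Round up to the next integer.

n = (z_α + z_β)² · [p₁(1−p₁) + p₂(1−p₂)] / (p₁ − p₂)²
  = (1.282 + 1.282)² · (0.13·0.87 + 0.26·0.74) / (-0.13)²
  = (2.564)² · (0.1131 + 0.1924) / 0.0169
  = 6.5741 · 0.3055 / 0.0169
  = 118.84
Design effect: 2.52 × 118.84 = 299.48.
Adjust for 58% response: 299.48 / 0.58 = 516.34.
Round up → n = 517 per group.

n = 517 per group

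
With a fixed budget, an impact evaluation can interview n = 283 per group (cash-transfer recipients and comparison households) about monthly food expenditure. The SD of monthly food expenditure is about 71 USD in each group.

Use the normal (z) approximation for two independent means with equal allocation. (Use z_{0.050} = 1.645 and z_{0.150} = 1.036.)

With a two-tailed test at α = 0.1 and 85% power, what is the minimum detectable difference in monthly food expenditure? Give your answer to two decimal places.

Minimum detectable difference ≈ 16.00 USD

δ = (z_{α/2} + z_β) · √((σ₁²+σ₂²)/n)
  = (1.645 + 1.036) · √(10082/283)
  = 2.681 · √35.6254
  = 2.681 · 5.9687
  = 16.0021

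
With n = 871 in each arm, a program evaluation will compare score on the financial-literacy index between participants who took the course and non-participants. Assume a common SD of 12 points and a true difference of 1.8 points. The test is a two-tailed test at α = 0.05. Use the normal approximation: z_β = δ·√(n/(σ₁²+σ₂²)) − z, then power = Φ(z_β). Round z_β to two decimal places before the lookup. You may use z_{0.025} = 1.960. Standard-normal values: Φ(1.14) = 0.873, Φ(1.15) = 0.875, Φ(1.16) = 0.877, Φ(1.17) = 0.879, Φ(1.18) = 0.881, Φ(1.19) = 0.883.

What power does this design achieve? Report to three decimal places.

z_β = δ·√(n/(σ₁²+σ₂²)) − z_{α/2}
    = 1.8 · √(871/288) − 1.960
    = 1.8 · 1.73905 − 1.960
    = 3.1303 − 1.960 = 1.1703 → 1.17
Power = Φ(1.17) = 0.879.

Power ≈ 0.879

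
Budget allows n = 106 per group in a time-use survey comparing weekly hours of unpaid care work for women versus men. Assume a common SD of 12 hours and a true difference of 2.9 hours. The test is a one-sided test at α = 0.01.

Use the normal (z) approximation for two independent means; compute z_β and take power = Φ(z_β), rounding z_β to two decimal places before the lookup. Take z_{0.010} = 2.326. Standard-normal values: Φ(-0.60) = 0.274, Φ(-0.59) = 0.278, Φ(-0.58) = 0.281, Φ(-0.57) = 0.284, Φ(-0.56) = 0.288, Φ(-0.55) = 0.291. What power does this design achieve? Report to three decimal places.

z_β = δ·√(n/(σ₁²+σ₂²)) − z_α
    = 2.9 · √(106/288) − 2.326
    = 2.9 · 0.60668 − 2.326
    = 1.7594 − 2.326 = -0.5666 → -0.57
Power = Φ(-0.57) = 0.284.

Power ≈ 0.284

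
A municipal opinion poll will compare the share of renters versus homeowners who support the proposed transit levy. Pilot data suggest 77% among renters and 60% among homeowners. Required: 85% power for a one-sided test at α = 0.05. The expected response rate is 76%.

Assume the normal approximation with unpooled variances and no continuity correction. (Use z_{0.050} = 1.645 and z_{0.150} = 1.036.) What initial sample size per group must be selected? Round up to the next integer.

n = (z_α + z_β)² · [p₁(1−p₁) + p₂(1−p₂)] / (p₁ − p₂)²
  = (1.645 + 1.036)² · (0.77·0.23 + 0.60·0.40) / (0.17)²
  = (2.681)² · (0.1771 + 0.2400) / 0.0289
  = 7.1878 · 0.4171 / 0.0289
  = 103.74
Adjust for 76% response: 103.74 / 0.76 = 136.50.
Round up → n = 137 per group.

n = 137 per group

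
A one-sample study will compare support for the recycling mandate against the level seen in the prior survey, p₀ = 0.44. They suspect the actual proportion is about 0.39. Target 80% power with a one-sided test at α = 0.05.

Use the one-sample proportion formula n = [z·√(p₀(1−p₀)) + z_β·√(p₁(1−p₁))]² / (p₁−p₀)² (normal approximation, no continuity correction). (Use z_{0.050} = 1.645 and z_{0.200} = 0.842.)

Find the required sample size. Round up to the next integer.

n = [z_α·√(p₀q₀) + z_β·√(p₁q₁)]² / (p₁ − p₀)²
  = [1.645·√(0.44·0.56) + 0.842·√(0.39·0.61)]² / (-0.05)²
  = [1.645·0.4964 + 0.842·0.4877]² / 0.0025
  = [1.2272]² / 0.0025
  = 602.45
Round up → n = 603.

n = 603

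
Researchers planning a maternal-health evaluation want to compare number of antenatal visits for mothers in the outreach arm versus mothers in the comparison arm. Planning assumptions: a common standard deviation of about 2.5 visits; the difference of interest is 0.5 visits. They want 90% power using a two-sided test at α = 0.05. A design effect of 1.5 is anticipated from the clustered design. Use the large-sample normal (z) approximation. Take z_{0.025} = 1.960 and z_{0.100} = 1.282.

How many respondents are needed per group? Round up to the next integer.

n = (z_{α/2} + z_β)² · (σ₁² + σ₂²) / δ²
  = (1.960 + 1.282)² · (2·2.5² = 12.5) / 0.5²
  = 10.5106 · 12.5 / 0.25
  = 525.53
Design effect: 1.5 × 525.53 = 788.29.
Round up → n = 789 per group.

n = 789 per group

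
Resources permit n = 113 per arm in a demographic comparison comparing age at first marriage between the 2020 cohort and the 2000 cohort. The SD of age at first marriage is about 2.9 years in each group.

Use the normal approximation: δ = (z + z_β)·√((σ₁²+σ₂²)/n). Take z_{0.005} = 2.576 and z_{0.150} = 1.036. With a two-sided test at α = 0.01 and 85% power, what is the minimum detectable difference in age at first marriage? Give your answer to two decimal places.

Minimum detectable difference ≈ 1.39 years

δ = (z_{α/2} + z_β) · √((σ₁²+σ₂²)/n)
  = (2.576 + 1.036) · √(16.82/113)
  = 3.612 · √0.14885
  = 3.612 · 0.3858
  = 1.3935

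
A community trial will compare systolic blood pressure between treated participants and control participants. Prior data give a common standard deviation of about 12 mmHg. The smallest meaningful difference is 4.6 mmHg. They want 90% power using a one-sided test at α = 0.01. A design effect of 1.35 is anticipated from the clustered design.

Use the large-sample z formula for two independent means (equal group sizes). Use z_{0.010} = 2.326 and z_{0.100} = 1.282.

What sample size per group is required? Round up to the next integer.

n = (z_α + z_β)² · (σ₁² + σ₂²) / δ²
  = (2.326 + 1.282)² · (2·12² = 288) / 4.6²
  = 13.0177 · 288 / 21.16
  = 177.18
Design effect: 1.35 × 177.18 = 239.19.
Round up → n = 240 per group.

n = 240 per group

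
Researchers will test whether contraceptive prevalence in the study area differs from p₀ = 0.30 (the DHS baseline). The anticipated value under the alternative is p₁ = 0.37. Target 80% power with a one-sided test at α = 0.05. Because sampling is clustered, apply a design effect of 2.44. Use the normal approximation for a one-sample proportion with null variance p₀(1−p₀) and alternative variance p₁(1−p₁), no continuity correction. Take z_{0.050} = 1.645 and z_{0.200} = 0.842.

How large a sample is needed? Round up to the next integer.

n = [z_α·√(p₀q₀) + z_β·√(p₁q₁)]² / (p₁ − p₀)²
  = [1.645·√(0.30·0.70) + 0.842·√(0.37·0.63)]² / (0.07)²
  = [1.645·0.4583 + 0.842·0.4828]² / 0.0049
  = [1.1604]² / 0.0049
  = 274.78
Design effect: 2.44 × 274.78 = 670.46.
Round up → n = 671.

n = 671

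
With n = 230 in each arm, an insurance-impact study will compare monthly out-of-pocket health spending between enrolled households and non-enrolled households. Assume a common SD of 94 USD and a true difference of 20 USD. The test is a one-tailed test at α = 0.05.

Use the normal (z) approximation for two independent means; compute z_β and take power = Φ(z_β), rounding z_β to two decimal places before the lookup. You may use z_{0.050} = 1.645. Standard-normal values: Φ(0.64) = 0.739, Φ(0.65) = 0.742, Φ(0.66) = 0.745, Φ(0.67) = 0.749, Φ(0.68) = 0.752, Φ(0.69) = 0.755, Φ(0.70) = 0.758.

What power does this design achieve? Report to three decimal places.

Power ≈ 0.739

z_β = δ·√(n/(σ₁²+σ₂²)) − z_α
    = 20 · √(230/17672) − 1.645
    = 20 · 0.11408 − 1.645
    = 2.2817 − 1.645 = 0.6367 → 0.64
Power = Φ(0.64) = 0.739.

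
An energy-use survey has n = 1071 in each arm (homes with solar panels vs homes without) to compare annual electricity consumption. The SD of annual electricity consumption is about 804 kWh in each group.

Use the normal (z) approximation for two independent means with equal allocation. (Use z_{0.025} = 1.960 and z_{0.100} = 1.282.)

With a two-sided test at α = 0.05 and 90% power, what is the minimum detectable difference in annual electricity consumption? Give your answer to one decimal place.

Minimum detectable difference ≈ 112.6 kWh

δ = (z_{α/2} + z_β) · √((σ₁²+σ₂²)/n)
  = (1.960 + 1.282) · √(1292832/1071)
  = 3.242 · √1207.1
  = 3.242 · 34.7437
  = 112.6391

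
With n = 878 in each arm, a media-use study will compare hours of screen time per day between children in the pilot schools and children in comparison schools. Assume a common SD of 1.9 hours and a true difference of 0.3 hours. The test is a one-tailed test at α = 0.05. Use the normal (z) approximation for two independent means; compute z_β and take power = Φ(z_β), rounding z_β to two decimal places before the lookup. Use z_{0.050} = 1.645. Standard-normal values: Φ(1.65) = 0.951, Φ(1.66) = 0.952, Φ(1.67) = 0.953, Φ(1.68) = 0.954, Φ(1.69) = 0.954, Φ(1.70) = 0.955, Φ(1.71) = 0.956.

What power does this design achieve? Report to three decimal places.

Power ≈ 0.952

z_β = δ·√(n/(σ₁²+σ₂²)) − z_α
    = 0.3 · √(878/7.22) − 1.645
    = 0.3 · 11.02754 − 1.645
    = 3.3083 − 1.645 = 1.6633 → 1.66
Power = Φ(1.66) = 0.952.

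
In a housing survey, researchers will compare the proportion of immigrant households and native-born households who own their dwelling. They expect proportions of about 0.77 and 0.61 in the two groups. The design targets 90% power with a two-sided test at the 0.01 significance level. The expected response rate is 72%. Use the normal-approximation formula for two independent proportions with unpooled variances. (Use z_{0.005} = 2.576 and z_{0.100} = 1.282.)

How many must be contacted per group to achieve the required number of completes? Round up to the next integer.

n = 336 per group

n = (z_{α/2} + z_β)² · [p₁(1−p₁) + p₂(1−p₂)] / (p₁ − p₂)²
  = (2.576 + 1.282)² · (0.77·0.23 + 0.61·0.39) / (0.16)²
  = (3.858)² · (0.1771 + 0.2379) / 0.0256
  = 14.8842 · 0.4150 / 0.0256
  = 241.29
Adjust for 72% response: 241.29 / 0.72 = 335.12.
Round up → n = 336 per group.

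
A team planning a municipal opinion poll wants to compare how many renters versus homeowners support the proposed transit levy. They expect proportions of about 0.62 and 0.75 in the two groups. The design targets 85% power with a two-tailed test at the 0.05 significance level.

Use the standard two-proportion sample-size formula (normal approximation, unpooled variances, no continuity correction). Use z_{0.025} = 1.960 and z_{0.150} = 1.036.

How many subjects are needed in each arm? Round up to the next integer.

n = (z_{α/2} + z_β)² · [p₁(1−p₁) + p₂(1−p₂)] / (p₁ − p₂)²
  = (1.960 + 1.036)² · (0.62·0.38 + 0.75·0.25) / (-0.13)²
  = (2.996)² · (0.2356 + 0.1875) / 0.0169
  = 8.9760 · 0.4231 / 0.0169
  = 224.72
Round up → n = 225 per group.

n = 225 per group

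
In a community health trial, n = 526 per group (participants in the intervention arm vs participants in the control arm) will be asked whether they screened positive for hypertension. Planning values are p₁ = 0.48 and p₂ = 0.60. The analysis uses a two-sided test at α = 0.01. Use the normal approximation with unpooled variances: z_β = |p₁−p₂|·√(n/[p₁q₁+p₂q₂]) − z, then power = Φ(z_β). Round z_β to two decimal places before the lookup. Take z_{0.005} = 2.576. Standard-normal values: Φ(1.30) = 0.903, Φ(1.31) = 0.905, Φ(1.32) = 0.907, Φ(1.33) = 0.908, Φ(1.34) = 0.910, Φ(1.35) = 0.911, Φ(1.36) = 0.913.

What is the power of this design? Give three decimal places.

Power ≈ 0.913

z_β = |p₁−p₂|·√(n/[p₁q₁+p₂q₂]) − z_{α/2}
    = 0.12 · √(526/0.4896) − 2.576
    = 0.12 · 32.7772 − 2.576
    = 3.9333 − 2.576 = 1.3573 → 1.36
Power = Φ(1.36) = 0.913.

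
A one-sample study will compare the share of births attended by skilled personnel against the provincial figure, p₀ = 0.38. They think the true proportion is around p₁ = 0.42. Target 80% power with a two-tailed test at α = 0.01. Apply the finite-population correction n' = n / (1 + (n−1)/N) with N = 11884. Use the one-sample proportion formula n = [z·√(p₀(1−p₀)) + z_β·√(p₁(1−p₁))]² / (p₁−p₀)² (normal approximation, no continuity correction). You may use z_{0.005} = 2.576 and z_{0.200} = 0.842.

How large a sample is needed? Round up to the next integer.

n = [z_{α/2}·√(p₀q₀) + z_β·√(p₁q₁)]² / (p₁ − p₀)²
  = [2.576·√(0.38·0.62) + 0.842·√(0.42·0.58)]² / (0.04)²
  = [2.576·0.4854 + 0.842·0.4936]² / 0.0016
  = [1.6659]² / 0.0016
  = 1734.58
Finite-population correction (N = 11884): 1734.58 / (1 + (1734.58 − 1)/11884) = 1513.76.
Round up → n = 1514.

n = 1514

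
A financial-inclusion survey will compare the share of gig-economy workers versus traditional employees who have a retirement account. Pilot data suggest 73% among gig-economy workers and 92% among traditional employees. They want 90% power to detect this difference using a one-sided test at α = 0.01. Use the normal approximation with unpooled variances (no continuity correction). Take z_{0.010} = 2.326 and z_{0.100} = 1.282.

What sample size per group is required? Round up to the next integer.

n = 98 per group

n = (z_α + z_β)² · [p₁(1−p₁) + p₂(1−p₂)] / (p₁ − p₂)²
  = (2.326 + 1.282)² · (0.73·0.27 + 0.92·0.08) / (-0.19)²
  = (3.608)² · (0.1971 + 0.0736) / 0.0361
  = 13.0177 · 0.2707 / 0.0361
  = 97.61
Round up → n = 98 per group.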